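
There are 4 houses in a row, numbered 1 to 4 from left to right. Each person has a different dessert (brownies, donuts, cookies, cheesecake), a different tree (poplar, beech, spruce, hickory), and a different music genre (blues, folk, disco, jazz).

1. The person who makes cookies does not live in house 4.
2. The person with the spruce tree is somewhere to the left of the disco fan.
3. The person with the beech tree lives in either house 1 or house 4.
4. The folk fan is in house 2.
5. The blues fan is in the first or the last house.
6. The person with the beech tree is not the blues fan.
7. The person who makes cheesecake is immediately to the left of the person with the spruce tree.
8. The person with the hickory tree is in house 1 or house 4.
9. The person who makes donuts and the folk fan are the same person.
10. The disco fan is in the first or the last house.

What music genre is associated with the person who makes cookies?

jazz

Clue 4 places the folk fan in house 2.
From clue 9, the person who makes donuts must be in house 2.
Clue 10: the disco fan is in house 4.
That leaves cheesecake as the dessert for house 1.
House 4's dessert must be brownies (nothing else left).
The only music genre still possible for house 3 is jazz.
By clue 6, the person with the beech tree is in house 4.
The person with the spruce tree is in house 2 (clue 7).
That leaves cookies as the dessert for house 3.
House 1's tree must be hickory (nothing else left).
House 3 tree: only poplar fits.
That leaves blues as the music genre for house 1.
So: house 1 = cheesecake/hickory/blues, house 2 = donuts/spruce/folk, house 3 = cookies/poplar/jazz, house 4 = brownies/beech/disco.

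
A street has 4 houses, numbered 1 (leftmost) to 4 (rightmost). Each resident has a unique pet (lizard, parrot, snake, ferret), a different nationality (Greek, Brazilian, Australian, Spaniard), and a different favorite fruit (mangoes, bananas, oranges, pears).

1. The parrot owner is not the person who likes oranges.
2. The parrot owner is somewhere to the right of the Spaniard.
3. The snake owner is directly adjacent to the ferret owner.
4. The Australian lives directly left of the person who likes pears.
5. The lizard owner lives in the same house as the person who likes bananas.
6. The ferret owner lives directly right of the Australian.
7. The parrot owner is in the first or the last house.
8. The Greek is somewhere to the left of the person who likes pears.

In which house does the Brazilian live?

Clue 7 places the parrot owner in house 4.
So house 4 gets Brazilian for nationality.
House 3 nationality: only Spaniard fits.
The only favorite fruit still possible for house 4 is mangoes.
The ferret owner is narrowed to house 2 or 3; consider each.
Placing it in house 2 leads to a contradiction, so it's in house 3.
From clue 3, the snake owner must be in house 2.
From clue 6, the Australian must be in house 2.
The only pet still possible for house 1 is lizard.
House 1 nationality: only Greek fits.
Clue 4 places the person who likes pears in house 3.
The person who likes bananas is in house 1 (clue 5).
That leaves oranges as the favorite fruit for house 2.
So: house 1 = lizard/Greek/bananas, house 2 = snake/Australian/oranges, house 3 = ferret/Spaniard/pears, house 4 = parrot/Brazilian/mangoes.

4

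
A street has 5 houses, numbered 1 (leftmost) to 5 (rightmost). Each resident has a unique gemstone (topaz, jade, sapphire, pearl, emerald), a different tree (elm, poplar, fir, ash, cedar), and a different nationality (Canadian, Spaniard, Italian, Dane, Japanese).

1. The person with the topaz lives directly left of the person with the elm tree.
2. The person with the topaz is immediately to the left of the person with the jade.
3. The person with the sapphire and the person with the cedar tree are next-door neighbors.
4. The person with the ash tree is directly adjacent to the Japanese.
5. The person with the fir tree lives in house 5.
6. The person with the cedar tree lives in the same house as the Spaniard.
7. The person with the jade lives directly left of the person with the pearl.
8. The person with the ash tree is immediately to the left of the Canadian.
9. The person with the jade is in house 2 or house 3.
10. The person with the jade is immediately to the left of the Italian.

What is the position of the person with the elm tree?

3

The person with the fir tree is in house 5 (clue 5).
The person with the jade is narrowed to house 2 or 3; consider each.
Placing it in house 2 leads to a contradiction, so it's in house 3.
Clue 2: the person with the topaz is in house 2.
Clue 7: the person with the pearl is in house 4.
From clue 10, the Italian must be in house 4.
By clue 1, the person with the elm tree is in house 3.
From clue 6, the person with the cedar tree must be in house 2.
Clue 6: the Spaniard is in house 2.
By clue 3, the person with the sapphire is in house 1.
The person with the ash tree is in house 4 (clue 4).
Clue 8: the Canadian is in house 5.
So house 5 gets emerald for gemstone.
The only tree still possible for house 1 is poplar.
The only nationality still possible for house 1 is Dane.
That leaves Japanese as the nationality for house 3.
So: house 1 = sapphire/poplar/Dane, house 2 = topaz/cedar/Spaniard, house 3 = jade/elm/Japanese, house 4 = pearl/ash/Italian, house 5 = emerald/fir/Canadian.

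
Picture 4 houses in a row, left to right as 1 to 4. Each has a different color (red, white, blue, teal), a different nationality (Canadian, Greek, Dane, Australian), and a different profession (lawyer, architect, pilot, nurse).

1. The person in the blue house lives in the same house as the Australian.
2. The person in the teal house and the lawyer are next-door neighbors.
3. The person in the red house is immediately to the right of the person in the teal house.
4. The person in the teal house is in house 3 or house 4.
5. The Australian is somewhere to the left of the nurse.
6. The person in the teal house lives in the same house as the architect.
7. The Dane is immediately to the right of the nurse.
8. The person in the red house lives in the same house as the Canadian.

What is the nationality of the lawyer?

By clue 4, the person in the teal house is in house 3.
The architect is in house 3 (clue 6).
The only profession still possible for house 2 is nurse.
Clue 2 places the lawyer in house 4.
From clue 3, the person in the red house must be in house 4.
The Australian is in house 1 (clue 5).
From clue 7, the Dane must be in house 3.
By clue 8, the Canadian is in house 4.
House 2's nationality must be Greek (nothing else left).
House 1 profession: only pilot fits.
By clue 1, the person in the blue house is in house 1.
The only color still possible for house 2 is white.
So: house 1 = blue/Australian/pilot, house 2 = white/Greek/nurse, house 3 = teal/Dane/architect, house 4 = red/Canadian/lawyer.

Canadian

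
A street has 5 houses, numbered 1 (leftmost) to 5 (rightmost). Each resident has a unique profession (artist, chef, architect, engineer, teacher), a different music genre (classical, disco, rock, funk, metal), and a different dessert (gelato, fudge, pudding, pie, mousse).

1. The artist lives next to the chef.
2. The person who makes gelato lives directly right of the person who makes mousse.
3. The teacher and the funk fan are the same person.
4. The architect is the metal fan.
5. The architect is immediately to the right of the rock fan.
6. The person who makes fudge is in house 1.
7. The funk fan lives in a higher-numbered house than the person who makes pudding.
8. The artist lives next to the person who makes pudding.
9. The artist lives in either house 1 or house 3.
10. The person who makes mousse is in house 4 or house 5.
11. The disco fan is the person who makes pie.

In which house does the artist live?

3

Clue 6 places the person who makes fudge in house 1.
By clue 10, the person who makes mousse is in house 4.
From clue 2, the person who makes gelato must be in house 5.
Clue 8: the person who makes pudding is in house 2.
House 3's dessert must be pie (nothing else left).
The disco fan is in house 3 (clue 11).
The architect is narrowed to house 2 or 5; consider each.
Placing it in house 5 leads to a contradiction, so it's in house 2.
Clue 4 places the metal fan in house 2.
Clue 5 places the rock fan in house 1.
Clue 1: the artist is in house 3.
So house 1 gets engineer for profession.
So house 4 gets chef for profession.
So house 5 gets teacher for profession.
By clue 3, the funk fan is in house 5.
House 4 music genre: only classical fits.
So: house 1 = engineer/rock/fudge, house 2 = architect/metal/pudding, house 3 = artist/disco/pie, house 4 = chef/classical/mousse, house 5 = teacher/funk/gelato.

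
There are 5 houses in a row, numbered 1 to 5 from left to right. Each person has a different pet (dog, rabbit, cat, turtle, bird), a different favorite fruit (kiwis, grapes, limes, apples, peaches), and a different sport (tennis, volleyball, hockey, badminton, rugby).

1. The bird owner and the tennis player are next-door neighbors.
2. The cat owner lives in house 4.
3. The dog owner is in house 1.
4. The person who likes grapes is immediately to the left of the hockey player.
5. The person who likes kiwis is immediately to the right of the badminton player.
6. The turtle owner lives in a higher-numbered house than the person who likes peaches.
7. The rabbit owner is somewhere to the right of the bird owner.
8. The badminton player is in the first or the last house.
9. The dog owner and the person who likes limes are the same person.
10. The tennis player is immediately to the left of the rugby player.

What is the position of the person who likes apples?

5

Clue 2 places the cat owner in house 4.
From clue 3, the dog owner must be in house 1.
By clue 8, the badminton player is in house 1.
By clue 9, the person who likes limes is in house 1.
Clue 5 places the person who likes kiwis in house 2.
So house 2 gets bird for pet.
House 5's favorite fruit must be apples (nothing else left).
Clue 1: the tennis player is in house 3.
The turtle owner is in house 5 (clue 6).
By clue 10, the rugby player is in house 4.
House 3 pet: only rabbit fits.
That leaves volleyball as the sport for house 2.
House 5's sport must be hockey (nothing else left).
The person who likes grapes is in house 4 (clue 4).
The only favorite fruit still possible for house 3 is peaches.
So: house 1 = dog/limes/badminton, house 2 = bird/kiwis/volleyball, house 3 = rabbit/peaches/tennis, house 4 = cat/grapes/rugby, house 5 = turtle/apples/hockey.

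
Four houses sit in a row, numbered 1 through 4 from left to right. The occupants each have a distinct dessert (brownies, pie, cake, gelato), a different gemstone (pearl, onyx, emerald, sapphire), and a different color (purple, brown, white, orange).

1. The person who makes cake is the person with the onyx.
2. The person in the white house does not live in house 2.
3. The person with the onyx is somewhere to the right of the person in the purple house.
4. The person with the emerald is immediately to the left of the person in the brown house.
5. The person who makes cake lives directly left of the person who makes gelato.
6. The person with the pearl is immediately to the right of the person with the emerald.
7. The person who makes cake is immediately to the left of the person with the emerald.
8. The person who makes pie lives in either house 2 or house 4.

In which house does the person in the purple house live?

1

So house 1 gets sapphire for gemstone.
The person who makes cake is in house 2 (clue 1).
Clue 1: the person with the onyx is in house 2.
From clue 3, the person in the purple house must be in house 1.
Clue 5 places the person who makes gelato in house 3.
By clue 7, the person with the emerald is in house 3.
That leaves brownies as the dessert for house 1.
That leaves pie as the dessert for house 4.
So house 4 gets pearl for gemstone.
That leaves orange as the color for house 2.
Clue 4 places the person in the brown house in house 4.
So house 3 gets white for color.
So: house 1 = brownies/sapphire/purple, house 2 = cake/onyx/orange, house 3 = gelato/emerald/white, house 4 = pie/pearl/brown.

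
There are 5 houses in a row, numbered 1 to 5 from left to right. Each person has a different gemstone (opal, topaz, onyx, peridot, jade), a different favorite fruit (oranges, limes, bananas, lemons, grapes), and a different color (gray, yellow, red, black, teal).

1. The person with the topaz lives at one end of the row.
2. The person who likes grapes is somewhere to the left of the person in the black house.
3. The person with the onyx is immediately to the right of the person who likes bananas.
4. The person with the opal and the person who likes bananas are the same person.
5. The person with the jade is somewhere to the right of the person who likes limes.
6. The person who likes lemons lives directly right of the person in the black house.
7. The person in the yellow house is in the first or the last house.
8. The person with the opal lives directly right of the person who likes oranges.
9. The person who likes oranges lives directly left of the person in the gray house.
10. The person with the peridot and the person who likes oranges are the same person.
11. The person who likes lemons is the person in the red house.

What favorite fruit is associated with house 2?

The only favorite fruit still possible for house 5 is lemons.
Clue 6: the person in the black house is in house 4.
Clue 11: the person in the red house is in house 5.
That leaves yellow as the color for house 1.
House 4 favorite fruit: only limes fits.
From clue 5, the person with the jade must be in house 5.
House 4 gemstone: only onyx fits.
Clue 3: the person who likes bananas is in house 3.
Clue 4 places the person with the opal in house 3.
Clue 8 places the person who likes oranges in house 2.
From clue 9, the person in the gray house must be in house 3.
From clue 10, the person with the peridot must be in house 2.
So house 1 gets topaz for gemstone.
House 1's favorite fruit must be grapes (nothing else left).
House 2 color: only teal fits.
So: house 1 = topaz/grapes/yellow, house 2 = peridot/oranges/teal, house 3 = opal/bananas/gray, house 4 = onyx/limes/black, house 5 = jade/lemons/red.

oranges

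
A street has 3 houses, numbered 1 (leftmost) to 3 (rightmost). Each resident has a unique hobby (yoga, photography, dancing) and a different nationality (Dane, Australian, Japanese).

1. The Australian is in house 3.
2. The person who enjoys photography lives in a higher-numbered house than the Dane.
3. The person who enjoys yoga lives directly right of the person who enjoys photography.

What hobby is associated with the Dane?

dancing

By clue 1, the Australian is in house 3.
The person who enjoys yoga is in house 3 (clue 3).
The person who enjoys photography is in house 2 (clue 3).
The only hobby still possible for house 1 is dancing.
Clue 2: the Dane is in house 1.
The only nationality still possible for house 2 is Japanese.
So: house 1 = dancing/Dane, house 2 = photography/Japanese, house 3 = yoga/Australian.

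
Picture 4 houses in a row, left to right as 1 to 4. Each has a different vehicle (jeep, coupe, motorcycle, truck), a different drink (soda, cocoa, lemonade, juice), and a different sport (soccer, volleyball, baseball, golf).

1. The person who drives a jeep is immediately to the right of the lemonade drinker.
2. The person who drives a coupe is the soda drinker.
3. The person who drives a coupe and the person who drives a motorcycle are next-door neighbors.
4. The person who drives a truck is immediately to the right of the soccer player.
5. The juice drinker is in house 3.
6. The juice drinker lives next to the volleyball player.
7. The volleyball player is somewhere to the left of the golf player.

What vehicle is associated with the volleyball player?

motorcycle

Clue 5 places the juice drinker in house 3.
The volleyball player is in house 2 (clue 7).
The person who drives a jeep is narrowed to house 2 or 3; consider each.
Placing it in house 2 leads to a contradiction, so it's in house 3.
The lemonade drinker is in house 2 (clue 1).
By clue 3, the person who drives a coupe is in house 1.
Clue 3 places the person who drives a motorcycle in house 2.
That leaves truck as the vehicle for house 4.
From clue 2, the soda drinker must be in house 1.
By clue 4, the soccer player is in house 3.
The only drink still possible for house 4 is cocoa.
House 1's sport must be baseball (nothing else left).
The only sport still possible for house 4 is golf.
So: house 1 = coupe/soda/baseball, house 2 = motorcycle/lemonade/volleyball, house 3 = jeep/juice/soccer, house 4 = truck/cocoa/golf.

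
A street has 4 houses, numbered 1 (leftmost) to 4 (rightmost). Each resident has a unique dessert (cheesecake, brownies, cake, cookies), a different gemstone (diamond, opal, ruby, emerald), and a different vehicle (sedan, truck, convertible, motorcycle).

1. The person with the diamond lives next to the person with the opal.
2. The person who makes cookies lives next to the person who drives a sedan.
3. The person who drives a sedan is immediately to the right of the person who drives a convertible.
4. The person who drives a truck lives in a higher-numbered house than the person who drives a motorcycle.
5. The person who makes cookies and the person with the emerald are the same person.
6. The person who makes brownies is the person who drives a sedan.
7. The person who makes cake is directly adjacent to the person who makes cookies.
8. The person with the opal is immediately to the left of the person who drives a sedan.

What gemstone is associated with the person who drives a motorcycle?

emerald

The person who makes brownies is narrowed to house 2 or 3 or 4; consider each.
Placing it in house 3 and house 4 leads to a contradiction, so it's in house 2.
The person who drives a sedan is in house 2 (clue 6).
From clue 8, the person with the opal must be in house 1.
So house 4 gets truck for vehicle.
By clue 1, the person with the diamond is in house 2.
Clue 3 places the person who drives a convertible in house 1.
Clue 5 places the person who makes cookies in house 3.
Clue 5 places the person with the emerald in house 3.
The person who makes cake is in house 4 (clue 7).
House 1's dessert must be cheesecake (nothing else left).
The only gemstone still possible for house 4 is ruby.
The only vehicle still possible for house 3 is motorcycle.
So: house 1 = cheesecake/opal/convertible, house 2 = brownies/diamond/sedan, house 3 = cookies/emerald/motorcycle, house 4 = cake/ruby/truck.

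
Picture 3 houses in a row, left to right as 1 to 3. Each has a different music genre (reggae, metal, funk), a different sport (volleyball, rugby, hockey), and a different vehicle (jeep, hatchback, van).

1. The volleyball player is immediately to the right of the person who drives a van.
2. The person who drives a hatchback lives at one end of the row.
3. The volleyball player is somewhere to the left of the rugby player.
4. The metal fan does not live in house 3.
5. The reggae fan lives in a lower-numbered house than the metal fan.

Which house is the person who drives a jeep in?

2

The volleyball player is in house 2 (clue 3).
Clue 3: the rugby player is in house 3.
The reggae fan is in house 1 (clue 5).
Clue 5 places the metal fan in house 2.
House 3's music genre must be funk (nothing else left).
So house 1 gets hockey for sport.
Clue 1: the person who drives a van is in house 1.
So house 2 gets jeep for vehicle.
House 3 vehicle: only hatchback fits.
So: house 1 = reggae/hockey/van, house 2 = metal/volleyball/jeep, house 3 = funk/rugby/hatchback.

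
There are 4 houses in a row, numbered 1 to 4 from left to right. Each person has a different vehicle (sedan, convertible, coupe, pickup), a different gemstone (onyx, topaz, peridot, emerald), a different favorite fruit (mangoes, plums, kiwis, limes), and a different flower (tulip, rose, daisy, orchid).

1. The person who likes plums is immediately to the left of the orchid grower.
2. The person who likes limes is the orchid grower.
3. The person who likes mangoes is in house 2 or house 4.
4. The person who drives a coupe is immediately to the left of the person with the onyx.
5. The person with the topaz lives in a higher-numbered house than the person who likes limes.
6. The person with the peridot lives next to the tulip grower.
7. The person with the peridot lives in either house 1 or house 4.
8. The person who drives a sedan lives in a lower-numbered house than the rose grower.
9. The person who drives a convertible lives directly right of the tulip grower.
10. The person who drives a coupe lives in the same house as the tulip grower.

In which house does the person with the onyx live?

3

House 1 flower: only daisy fits.
House 4 flower: only rose fits.
The only gemstone still possible for house 2 is emerald.
House 1 gemstone: only peridot fits.
The tulip grower is in house 2 (clue 6).
By clue 9, the person who drives a convertible is in house 3.
Clue 10 places the person who drives a coupe in house 2.
House 4's vehicle must be pickup (nothing else left).
That leaves orchid as the flower for house 3.
From clue 1, the person who likes plums must be in house 2.
Clue 2: the person who likes limes is in house 3.
Clue 4 places the person with the onyx in house 3.
By clue 5, the person with the topaz is in house 4.
So house 1 gets sedan for vehicle.
The only favorite fruit still possible for house 1 is kiwis.
That leaves mangoes as the favorite fruit for house 4.
So: house 1 = sedan/peridot/kiwis/daisy, house 2 = coupe/emerald/plums/tulip, house 3 = convertible/onyx/limes/orchid, house 4 = pickup/topaz/mangoes/rose.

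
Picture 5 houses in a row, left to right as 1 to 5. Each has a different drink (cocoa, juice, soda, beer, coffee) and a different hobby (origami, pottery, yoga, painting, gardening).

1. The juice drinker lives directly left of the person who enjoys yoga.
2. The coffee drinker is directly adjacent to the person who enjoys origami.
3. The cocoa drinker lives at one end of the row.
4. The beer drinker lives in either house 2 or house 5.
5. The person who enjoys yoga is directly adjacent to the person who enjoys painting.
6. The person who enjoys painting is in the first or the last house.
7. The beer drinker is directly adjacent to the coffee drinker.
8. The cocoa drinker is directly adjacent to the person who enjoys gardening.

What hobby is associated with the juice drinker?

The beer drinker is narrowed to house 2 or 5; consider each.
Placing it in house 2 leads to a contradiction, so it's in house 5.
The coffee drinker is in house 4 (clue 7).
House 2 drink: only soda fits.
The only drink still possible for house 3 is juice.
From clue 1, the person who enjoys yoga must be in house 4.
From clue 5, the person who enjoys painting must be in house 5.
By clue 8, the person who enjoys gardening is in house 2.
The only drink still possible for house 1 is cocoa.
So house 1 gets pottery for hobby.
The only hobby still possible for house 3 is origami.
So: house 1 = cocoa/pottery, house 2 = soda/gardening, house 3 = juice/origami, house 4 = coffee/yoga, house 5 = beer/painting.

origami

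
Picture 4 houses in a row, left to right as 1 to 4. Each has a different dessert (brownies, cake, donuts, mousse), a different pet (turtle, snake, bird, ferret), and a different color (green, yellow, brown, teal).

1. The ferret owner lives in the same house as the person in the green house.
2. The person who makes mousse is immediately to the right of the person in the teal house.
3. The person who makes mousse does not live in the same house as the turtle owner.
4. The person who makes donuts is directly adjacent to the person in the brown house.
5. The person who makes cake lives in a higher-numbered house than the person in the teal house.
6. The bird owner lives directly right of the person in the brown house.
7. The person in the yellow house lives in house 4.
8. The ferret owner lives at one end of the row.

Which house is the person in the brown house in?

From clue 7, the person in the yellow house must be in house 4.
Clue 1: the ferret owner is in house 1.
Clue 1: the person in the green house is in house 1.
The person who makes cake is narrowed to house 3 or 4; consider each.
Placing it in house 3 leads to a contradiction, so it's in house 4.
The only dessert still possible for house 3 is mousse.
Clue 2 places the person in the teal house in house 2.
That leaves brown as the color for house 3.
The person who makes donuts is in house 2 (clue 4).
The bird owner is in house 4 (clue 6).
The only dessert still possible for house 1 is brownies.
The only pet still possible for house 3 is snake.
House 2's pet must be turtle (nothing else left).
So: house 1 = brownies/ferret/green, house 2 = donuts/turtle/teal, house 3 = mousse/snake/brown, house 4 = cake/bird/yellow.

3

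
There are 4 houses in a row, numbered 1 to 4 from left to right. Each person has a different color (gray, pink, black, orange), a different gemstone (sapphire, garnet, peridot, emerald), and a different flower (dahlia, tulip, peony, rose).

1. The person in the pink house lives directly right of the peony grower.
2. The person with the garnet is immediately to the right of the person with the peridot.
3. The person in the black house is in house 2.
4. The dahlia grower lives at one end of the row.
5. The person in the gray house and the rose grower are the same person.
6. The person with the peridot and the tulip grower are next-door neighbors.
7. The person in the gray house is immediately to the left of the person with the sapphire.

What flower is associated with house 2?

From clue 3, the person in the black house must be in house 2.
The person in the gray house is narrowed to house 1 or 3; consider each.
Placing it in house 3 leads to a contradiction, so it's in house 1.
From clue 5, the rose grower must be in house 1.
By clue 7, the person with the sapphire is in house 2.
Clue 2 places the person with the garnet in house 4.
From clue 2, the person with the peridot must be in house 3.
House 1's gemstone must be emerald (nothing else left).
That leaves tulip as the flower for house 2.
That leaves peony as the flower for house 3.
House 4's flower must be dahlia (nothing else left).
By clue 1, the person in the pink house is in house 4.
House 3 color: only orange fits.
So: house 1 = gray/emerald/rose, house 2 = black/sapphire/tulip, house 3 = orange/peridot/peony, house 4 = pink/garnet/dahlia.

tulip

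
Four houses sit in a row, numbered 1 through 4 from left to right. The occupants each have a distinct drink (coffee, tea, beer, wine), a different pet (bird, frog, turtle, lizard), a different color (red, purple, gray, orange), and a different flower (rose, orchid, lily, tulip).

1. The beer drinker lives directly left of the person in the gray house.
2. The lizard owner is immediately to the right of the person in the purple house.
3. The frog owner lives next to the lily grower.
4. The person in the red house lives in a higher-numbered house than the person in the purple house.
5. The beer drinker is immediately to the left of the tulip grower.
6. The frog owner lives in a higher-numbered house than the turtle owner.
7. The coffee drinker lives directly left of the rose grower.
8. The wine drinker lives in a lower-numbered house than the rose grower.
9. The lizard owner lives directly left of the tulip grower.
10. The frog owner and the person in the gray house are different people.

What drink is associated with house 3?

beer

House 4 drink: only tea fits.
The beer drinker is narrowed to house 2 or 3; consider each.
Placing it in house 2 leads to a contradiction, so it's in house 3.
From clue 1, the person in the gray house must be in house 4.
By clue 5, the tulip grower is in house 4.
From clue 9, the lizard owner must be in house 3.
House 4's pet must be bird (nothing else left).
By clue 2, the person in the purple house is in house 2.
The person in the red house is in house 3 (clue 4).
Clue 6 places the turtle owner in house 1.
House 2's pet must be frog (nothing else left).
So house 1 gets orange for color.
The coffee drinker is narrowed to house 1 or 2; consider each.
Placing it in house 1 leads to a contradiction, so it's in house 2.
From clue 7, the rose grower must be in house 3.
The only drink still possible for house 1 is wine.
The only flower still possible for house 1 is lily.
That leaves orchid as the flower for house 2.
So: house 1 = wine/turtle/orange/lily, house 2 = coffee/frog/purple/orchid, house 3 = beer/lizard/red/rose, house 4 = tea/bird/gray/tulip.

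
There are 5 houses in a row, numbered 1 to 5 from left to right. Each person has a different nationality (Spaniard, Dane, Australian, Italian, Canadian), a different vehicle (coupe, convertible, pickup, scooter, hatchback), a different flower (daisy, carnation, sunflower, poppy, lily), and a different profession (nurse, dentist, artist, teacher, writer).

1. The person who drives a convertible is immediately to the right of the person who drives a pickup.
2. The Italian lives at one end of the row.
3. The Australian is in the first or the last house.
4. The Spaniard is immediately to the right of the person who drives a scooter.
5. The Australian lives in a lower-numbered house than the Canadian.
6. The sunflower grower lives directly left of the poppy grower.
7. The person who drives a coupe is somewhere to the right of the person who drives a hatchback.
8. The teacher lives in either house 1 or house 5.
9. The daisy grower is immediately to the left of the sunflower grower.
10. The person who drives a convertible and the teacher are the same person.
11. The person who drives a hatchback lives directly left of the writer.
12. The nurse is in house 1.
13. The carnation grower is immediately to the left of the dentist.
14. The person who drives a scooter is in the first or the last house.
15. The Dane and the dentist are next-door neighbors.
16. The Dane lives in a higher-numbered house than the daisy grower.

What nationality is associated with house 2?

Spaniard

By clue 5, the Australian is in house 1.
From clue 10, the person who drives a convertible must be in house 5.
By clue 10, the teacher is in house 5.
From clue 12, the nurse must be in house 1.
Clue 14 places the person who drives a scooter in house 1.
House 5's nationality must be Italian (nothing else left).
From clue 1, the person who drives a pickup must be in house 4.
Clue 4: the Spaniard is in house 2.
So house 2 gets hatchback for vehicle.
The only vehicle still possible for house 3 is coupe.
Clue 11: the writer is in house 3.
From clue 15, the Dane must be in house 3.
House 4's nationality must be Canadian (nothing else left).
That leaves lily as the flower for house 5.
The only flower still possible for house 4 is poppy.
Clue 6 places the sunflower grower in house 3.
Clue 9: the daisy grower is in house 2.
House 1's flower must be carnation (nothing else left).
Clue 13 places the dentist in house 2.
That leaves artist as the profession for house 4.
So: house 1 = Australian/scooter/carnation/nurse, house 2 = Spaniard/hatchback/daisy/dentist, house 3 = Dane/coupe/sunflower/writer, house 4 = Canadian/pickup/poppy/artist, house 5 = Italian/convertible/lily/teacher.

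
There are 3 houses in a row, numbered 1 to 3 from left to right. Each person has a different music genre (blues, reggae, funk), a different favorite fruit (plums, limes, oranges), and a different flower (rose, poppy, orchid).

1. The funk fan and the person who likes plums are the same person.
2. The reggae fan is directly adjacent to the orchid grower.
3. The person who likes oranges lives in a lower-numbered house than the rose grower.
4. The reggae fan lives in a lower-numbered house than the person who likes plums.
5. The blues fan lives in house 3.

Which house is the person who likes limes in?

3

Clue 5: the blues fan is in house 3.
Clue 1 places the funk fan in house 2.
The person who likes plums is in house 2 (clue 1).
Clue 4 places the reggae fan in house 1.
The only favorite fruit still possible for house 1 is oranges.
That leaves limes as the favorite fruit for house 3.
Clue 2: the orchid grower is in house 2.
House 1 flower: only poppy fits.
The only flower still possible for house 3 is rose.
So: house 1 = reggae/oranges/poppy, house 2 = funk/plums/orchid, house 3 = blues/limes/rose.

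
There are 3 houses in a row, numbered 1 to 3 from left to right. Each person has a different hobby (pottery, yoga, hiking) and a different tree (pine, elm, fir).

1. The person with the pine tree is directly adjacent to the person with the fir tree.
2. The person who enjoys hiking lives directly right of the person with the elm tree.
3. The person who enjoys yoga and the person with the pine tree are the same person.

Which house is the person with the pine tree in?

3

The person who enjoys hiking is narrowed to house 2 or 3; consider each.
Placing it in house 3 leads to a contradiction, so it's in house 2.
From clue 2, the person with the elm tree must be in house 1.
By clue 3, the person who enjoys yoga is in house 3.
Clue 3 places the person with the pine tree in house 3.
That leaves pottery as the hobby for house 1.
So house 2 gets fir for tree.
So: house 1 = pottery/elm, house 2 = hiking/fir, house 3 = yoga/pine.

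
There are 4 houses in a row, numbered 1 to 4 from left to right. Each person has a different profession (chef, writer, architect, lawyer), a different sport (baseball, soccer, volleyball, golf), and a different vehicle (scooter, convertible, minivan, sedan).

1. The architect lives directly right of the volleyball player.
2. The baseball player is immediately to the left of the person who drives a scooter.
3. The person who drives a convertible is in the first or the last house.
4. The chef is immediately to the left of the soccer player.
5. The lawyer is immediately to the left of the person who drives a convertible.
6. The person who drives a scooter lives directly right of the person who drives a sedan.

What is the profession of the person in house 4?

architect

The lawyer is in house 3 (clue 5).
By clue 5, the person who drives a convertible is in house 4.
The only sport still possible for house 4 is golf.
The architect is narrowed to house 2 or 4; consider each.
Placing it in house 2 leads to a contradiction, so it's in house 4.
From clue 1, the volleyball player must be in house 3.
House 1 sport: only baseball fits.
The only sport still possible for house 2 is soccer.
The person who drives a scooter is in house 2 (clue 2).
Clue 4: the chef is in house 1.
From clue 6, the person who drives a sedan must be in house 1.
House 2's profession must be writer (nothing else left).
House 3 vehicle: only minivan fits.
So: house 1 = chef/baseball/sedan, house 2 = writer/soccer/scooter, house 3 = lawyer/volleyball/minivan, house 4 = architect/golf/convertible.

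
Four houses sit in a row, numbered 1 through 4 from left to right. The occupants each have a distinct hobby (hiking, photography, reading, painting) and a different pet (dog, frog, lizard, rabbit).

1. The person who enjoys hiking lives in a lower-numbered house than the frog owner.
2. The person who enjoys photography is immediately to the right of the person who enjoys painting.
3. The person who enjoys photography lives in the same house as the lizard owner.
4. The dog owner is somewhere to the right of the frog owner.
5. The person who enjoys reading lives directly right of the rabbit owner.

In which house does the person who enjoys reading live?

House 1's pet must be rabbit (nothing else left).
From clue 5, the person who enjoys reading must be in house 2.
House 4's hobby must be photography (nothing else left).
Clue 2 places the person who enjoys painting in house 3.
From clue 3, the lizard owner must be in house 4.
House 1 hobby: only hiking fits.
That leaves frog as the pet for house 2.
That leaves dog as the pet for house 3.
So: house 1 = hiking/rabbit, house 2 = reading/frog, house 3 = painting/dog, house 4 = photography/lizard.

2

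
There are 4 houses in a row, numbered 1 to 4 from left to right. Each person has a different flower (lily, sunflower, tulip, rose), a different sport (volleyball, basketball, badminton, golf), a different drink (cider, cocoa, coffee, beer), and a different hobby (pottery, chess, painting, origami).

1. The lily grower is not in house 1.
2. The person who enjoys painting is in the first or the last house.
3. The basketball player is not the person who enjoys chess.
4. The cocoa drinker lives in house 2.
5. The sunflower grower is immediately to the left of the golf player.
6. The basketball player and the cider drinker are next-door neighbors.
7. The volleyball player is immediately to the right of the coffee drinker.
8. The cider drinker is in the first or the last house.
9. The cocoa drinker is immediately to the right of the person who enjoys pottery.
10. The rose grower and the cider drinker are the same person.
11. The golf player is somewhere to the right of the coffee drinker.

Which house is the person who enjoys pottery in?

By clue 4, the cocoa drinker is in house 2.
By clue 9, the person who enjoys pottery is in house 1.
The only hobby still possible for house 4 is painting.
House 1 sport: only badminton fits.
The rose grower is narrowed to house 1 or 4; consider each.
Placing it in house 1 leads to a contradiction, so it's in house 4.
The cider drinker is in house 4 (clue 10).
Clue 6 places the basketball player in house 3.
The person who enjoys chess is in house 2 (clue 3).
House 3 hobby: only origami fits.
The lily grower is narrowed to house 2 or 3; consider each.
Placing it in house 3 leads to a contradiction, so it's in house 2.
The sunflower grower is narrowed to house 1 or 3; consider each.
Placing it in house 1 leads to a contradiction, so it's in house 3.
The golf player is in house 4 (clue 5).
So house 1 gets tulip for flower.
The only sport still possible for house 2 is volleyball.
By clue 7, the coffee drinker is in house 1.
The only drink still possible for house 3 is beer.
So: house 1 = tulip/badminton/coffee/pottery, house 2 = lily/volleyball/cocoa/chess, house 3 = sunflower/basketball/beer/origami, house 4 = rose/golf/cider/painting.

1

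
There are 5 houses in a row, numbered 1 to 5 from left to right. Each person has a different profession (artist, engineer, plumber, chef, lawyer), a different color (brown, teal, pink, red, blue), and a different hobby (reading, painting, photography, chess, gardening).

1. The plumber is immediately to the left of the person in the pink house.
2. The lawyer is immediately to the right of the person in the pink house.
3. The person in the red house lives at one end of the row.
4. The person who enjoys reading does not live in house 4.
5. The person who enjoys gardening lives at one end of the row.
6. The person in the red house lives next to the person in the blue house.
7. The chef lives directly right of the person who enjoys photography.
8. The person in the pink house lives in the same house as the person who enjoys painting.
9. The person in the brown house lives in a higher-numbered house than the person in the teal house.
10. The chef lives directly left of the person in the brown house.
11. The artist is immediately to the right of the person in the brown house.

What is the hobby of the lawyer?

reading

House 5 color: only red fits.
Clue 6 places the person in the blue house in house 4.
House 1 color: only teal fits.
That leaves pink as the color for house 2.
House 3's color must be brown (nothing else left).
From clue 1, the plumber must be in house 1.
Clue 2: the lawyer is in house 3.
Clue 8 places the person who enjoys painting in house 2.
Clue 10 places the chef in house 2.
Clue 11: the artist is in house 4.
That leaves engineer as the profession for house 5.
House 1's hobby must be photography (nothing else left).
So house 4 gets chess for hobby.
House 5's hobby must be gardening (nothing else left).
So house 3 gets reading for hobby.
So: house 1 = plumber/teal/photography, house 2 = chef/pink/painting, house 3 = lawyer/brown/reading, house 4 = artist/blue/chess, house 5 = engineer/red/gardening.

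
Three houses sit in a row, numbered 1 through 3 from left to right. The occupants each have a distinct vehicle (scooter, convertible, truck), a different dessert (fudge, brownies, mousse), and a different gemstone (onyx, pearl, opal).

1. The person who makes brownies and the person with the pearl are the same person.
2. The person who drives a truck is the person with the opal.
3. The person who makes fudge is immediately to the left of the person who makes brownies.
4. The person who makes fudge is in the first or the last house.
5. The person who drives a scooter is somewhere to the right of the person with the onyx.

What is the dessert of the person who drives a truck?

By clue 4, the person who makes fudge is in house 1.
By clue 3, the person who makes brownies is in house 2.
That leaves mousse as the dessert for house 3.
By clue 1, the person with the pearl is in house 2.
So house 3 gets opal for gemstone.
The person who drives a truck is in house 3 (clue 2).
House 1's vehicle must be convertible (nothing else left).
That leaves scooter as the vehicle for house 2.
House 1 gemstone: only onyx fits.
So: house 1 = convertible/fudge/onyx, house 2 = scooter/brownies/pearl, house 3 = truck/mousse/opal.

mousse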